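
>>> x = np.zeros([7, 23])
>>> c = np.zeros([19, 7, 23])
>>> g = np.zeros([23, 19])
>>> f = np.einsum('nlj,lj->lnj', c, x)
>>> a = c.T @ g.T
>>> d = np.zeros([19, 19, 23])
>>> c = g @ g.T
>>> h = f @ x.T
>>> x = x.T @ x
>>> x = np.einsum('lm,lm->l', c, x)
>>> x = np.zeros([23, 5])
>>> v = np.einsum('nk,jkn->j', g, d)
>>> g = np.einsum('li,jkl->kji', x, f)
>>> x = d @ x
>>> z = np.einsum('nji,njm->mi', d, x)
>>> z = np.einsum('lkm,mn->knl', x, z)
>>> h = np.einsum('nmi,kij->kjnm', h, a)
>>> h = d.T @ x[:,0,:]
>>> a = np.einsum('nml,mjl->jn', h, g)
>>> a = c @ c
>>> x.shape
(19, 19, 5)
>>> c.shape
(23, 23)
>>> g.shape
(19, 7, 5)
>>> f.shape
(7, 19, 23)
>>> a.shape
(23, 23)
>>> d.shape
(19, 19, 23)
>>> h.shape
(23, 19, 5)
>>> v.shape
(19,)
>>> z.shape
(19, 23, 19)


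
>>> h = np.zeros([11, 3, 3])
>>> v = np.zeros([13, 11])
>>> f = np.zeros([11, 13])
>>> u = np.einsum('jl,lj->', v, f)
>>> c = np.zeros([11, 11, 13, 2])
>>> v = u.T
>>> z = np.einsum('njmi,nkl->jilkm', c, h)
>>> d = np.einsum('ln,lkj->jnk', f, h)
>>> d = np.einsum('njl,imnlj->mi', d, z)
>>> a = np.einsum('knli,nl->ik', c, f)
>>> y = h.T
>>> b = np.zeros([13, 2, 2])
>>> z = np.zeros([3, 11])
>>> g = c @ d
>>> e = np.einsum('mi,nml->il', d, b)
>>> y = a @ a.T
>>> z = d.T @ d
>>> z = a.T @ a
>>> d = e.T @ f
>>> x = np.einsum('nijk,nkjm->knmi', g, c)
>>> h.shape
(11, 3, 3)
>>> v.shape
()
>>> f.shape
(11, 13)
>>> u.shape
()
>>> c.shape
(11, 11, 13, 2)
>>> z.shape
(11, 11)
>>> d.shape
(2, 13)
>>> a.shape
(2, 11)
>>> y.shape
(2, 2)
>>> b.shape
(13, 2, 2)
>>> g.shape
(11, 11, 13, 11)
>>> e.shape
(11, 2)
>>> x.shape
(11, 11, 2, 11)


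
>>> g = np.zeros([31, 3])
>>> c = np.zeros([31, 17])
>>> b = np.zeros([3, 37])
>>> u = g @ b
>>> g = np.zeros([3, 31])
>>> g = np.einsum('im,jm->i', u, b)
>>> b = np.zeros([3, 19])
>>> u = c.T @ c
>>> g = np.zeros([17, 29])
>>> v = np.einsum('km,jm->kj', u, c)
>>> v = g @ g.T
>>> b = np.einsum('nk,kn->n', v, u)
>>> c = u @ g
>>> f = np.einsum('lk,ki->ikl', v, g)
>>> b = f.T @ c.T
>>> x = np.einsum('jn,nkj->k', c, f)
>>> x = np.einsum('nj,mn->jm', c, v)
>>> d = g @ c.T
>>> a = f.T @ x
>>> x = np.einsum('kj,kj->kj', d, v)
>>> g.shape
(17, 29)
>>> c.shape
(17, 29)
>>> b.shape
(17, 17, 17)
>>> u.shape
(17, 17)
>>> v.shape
(17, 17)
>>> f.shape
(29, 17, 17)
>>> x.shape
(17, 17)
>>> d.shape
(17, 17)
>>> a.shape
(17, 17, 17)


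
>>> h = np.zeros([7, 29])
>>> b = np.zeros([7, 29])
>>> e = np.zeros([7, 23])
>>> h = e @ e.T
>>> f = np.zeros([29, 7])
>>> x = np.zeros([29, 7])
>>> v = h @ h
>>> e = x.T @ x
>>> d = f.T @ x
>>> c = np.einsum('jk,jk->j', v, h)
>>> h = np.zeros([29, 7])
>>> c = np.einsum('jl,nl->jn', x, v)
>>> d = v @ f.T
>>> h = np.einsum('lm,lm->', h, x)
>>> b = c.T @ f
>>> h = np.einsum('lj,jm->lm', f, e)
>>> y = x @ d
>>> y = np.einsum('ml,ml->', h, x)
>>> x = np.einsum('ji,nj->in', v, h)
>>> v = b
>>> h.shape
(29, 7)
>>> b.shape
(7, 7)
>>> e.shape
(7, 7)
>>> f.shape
(29, 7)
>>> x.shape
(7, 29)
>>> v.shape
(7, 7)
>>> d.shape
(7, 29)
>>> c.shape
(29, 7)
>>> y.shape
()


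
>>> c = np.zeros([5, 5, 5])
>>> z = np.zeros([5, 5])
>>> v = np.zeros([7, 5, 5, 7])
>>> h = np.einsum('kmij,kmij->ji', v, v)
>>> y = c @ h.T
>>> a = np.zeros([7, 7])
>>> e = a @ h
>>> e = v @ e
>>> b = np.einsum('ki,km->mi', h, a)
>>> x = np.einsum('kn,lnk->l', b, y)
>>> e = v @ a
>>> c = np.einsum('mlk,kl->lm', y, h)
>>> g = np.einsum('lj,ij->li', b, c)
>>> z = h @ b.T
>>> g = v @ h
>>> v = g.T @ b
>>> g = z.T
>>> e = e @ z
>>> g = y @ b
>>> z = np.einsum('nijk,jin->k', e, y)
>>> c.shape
(5, 5)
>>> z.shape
(7,)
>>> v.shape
(5, 5, 5, 5)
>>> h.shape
(7, 5)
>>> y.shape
(5, 5, 7)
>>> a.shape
(7, 7)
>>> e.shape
(7, 5, 5, 7)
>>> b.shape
(7, 5)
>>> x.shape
(5,)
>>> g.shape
(5, 5, 5)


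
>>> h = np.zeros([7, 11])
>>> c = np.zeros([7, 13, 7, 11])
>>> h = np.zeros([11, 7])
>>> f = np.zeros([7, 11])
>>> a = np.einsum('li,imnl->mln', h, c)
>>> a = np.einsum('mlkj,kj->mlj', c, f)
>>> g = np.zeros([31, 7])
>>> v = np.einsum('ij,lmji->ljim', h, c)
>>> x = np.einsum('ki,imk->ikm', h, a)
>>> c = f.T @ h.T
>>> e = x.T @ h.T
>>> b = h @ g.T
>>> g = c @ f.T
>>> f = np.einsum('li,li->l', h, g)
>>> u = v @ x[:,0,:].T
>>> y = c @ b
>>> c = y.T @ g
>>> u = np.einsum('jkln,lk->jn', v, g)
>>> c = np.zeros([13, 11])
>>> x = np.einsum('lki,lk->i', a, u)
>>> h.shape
(11, 7)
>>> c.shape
(13, 11)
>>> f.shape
(11,)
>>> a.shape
(7, 13, 11)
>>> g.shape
(11, 7)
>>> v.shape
(7, 7, 11, 13)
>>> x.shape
(11,)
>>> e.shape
(13, 11, 11)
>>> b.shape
(11, 31)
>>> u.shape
(7, 13)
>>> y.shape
(11, 31)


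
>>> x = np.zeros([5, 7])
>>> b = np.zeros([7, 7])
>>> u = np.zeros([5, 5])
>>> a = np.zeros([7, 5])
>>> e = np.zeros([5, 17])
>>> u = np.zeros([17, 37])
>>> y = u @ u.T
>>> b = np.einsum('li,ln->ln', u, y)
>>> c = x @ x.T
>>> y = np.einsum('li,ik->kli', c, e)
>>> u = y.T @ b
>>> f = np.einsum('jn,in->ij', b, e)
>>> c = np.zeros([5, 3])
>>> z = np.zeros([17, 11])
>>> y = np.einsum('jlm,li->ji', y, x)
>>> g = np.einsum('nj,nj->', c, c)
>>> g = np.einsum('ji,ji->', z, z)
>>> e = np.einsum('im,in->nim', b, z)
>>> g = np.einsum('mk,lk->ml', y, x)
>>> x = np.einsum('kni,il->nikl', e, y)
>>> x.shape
(17, 17, 11, 7)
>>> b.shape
(17, 17)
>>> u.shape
(5, 5, 17)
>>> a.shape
(7, 5)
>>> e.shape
(11, 17, 17)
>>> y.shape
(17, 7)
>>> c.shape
(5, 3)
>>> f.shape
(5, 17)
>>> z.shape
(17, 11)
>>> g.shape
(17, 5)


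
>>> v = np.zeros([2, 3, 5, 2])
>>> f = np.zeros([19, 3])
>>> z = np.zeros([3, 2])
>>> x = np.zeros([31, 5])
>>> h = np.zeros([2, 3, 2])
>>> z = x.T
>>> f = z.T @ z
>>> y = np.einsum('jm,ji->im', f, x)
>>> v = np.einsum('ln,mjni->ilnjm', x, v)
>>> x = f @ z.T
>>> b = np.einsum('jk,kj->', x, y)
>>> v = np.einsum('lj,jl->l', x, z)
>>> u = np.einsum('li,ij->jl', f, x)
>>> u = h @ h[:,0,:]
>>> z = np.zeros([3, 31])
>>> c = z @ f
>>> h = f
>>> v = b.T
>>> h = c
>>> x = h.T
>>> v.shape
()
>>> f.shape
(31, 31)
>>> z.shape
(3, 31)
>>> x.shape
(31, 3)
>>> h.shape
(3, 31)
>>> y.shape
(5, 31)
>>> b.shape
()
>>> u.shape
(2, 3, 2)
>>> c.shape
(3, 31)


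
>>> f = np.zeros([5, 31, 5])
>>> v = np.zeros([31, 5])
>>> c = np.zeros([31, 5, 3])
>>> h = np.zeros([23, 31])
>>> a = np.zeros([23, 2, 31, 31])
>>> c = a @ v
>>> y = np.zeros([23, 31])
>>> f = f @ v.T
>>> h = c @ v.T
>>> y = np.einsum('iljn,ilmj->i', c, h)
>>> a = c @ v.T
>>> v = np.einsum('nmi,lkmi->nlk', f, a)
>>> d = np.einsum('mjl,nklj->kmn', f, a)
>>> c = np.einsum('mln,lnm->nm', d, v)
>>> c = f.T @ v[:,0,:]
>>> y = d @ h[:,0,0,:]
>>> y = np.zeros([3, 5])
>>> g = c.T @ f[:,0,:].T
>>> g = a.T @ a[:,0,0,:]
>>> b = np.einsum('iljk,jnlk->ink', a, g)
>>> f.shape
(5, 31, 31)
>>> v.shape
(5, 23, 2)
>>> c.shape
(31, 31, 2)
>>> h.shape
(23, 2, 31, 31)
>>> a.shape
(23, 2, 31, 31)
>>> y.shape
(3, 5)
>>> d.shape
(2, 5, 23)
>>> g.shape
(31, 31, 2, 31)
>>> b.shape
(23, 31, 31)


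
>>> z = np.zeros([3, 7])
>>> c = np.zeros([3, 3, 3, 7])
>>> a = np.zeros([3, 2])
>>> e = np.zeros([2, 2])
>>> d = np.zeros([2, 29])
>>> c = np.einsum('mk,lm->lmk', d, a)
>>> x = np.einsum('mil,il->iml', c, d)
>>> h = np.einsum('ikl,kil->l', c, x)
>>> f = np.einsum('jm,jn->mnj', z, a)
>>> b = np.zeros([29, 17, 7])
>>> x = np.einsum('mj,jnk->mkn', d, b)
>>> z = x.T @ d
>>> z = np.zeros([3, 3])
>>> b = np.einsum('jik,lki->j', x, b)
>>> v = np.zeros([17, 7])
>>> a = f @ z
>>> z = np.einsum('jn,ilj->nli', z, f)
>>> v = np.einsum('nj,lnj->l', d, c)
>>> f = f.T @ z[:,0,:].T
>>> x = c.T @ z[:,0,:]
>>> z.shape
(3, 2, 7)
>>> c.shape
(3, 2, 29)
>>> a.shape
(7, 2, 3)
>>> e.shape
(2, 2)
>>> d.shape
(2, 29)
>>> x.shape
(29, 2, 7)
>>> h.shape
(29,)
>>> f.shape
(3, 2, 3)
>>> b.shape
(2,)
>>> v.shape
(3,)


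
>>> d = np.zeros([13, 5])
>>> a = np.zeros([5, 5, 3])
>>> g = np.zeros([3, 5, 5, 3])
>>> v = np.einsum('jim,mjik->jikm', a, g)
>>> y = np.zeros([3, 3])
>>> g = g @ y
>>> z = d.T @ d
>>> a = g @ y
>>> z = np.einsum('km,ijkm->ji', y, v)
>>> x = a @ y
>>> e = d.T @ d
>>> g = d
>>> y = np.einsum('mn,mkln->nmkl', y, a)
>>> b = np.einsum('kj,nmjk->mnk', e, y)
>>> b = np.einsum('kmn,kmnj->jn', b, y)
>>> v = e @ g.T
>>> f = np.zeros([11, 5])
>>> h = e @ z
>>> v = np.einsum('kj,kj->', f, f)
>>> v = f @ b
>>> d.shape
(13, 5)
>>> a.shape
(3, 5, 5, 3)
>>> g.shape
(13, 5)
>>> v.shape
(11, 5)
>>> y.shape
(3, 3, 5, 5)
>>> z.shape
(5, 5)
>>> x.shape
(3, 5, 5, 3)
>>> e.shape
(5, 5)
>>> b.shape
(5, 5)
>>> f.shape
(11, 5)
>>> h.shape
(5, 5)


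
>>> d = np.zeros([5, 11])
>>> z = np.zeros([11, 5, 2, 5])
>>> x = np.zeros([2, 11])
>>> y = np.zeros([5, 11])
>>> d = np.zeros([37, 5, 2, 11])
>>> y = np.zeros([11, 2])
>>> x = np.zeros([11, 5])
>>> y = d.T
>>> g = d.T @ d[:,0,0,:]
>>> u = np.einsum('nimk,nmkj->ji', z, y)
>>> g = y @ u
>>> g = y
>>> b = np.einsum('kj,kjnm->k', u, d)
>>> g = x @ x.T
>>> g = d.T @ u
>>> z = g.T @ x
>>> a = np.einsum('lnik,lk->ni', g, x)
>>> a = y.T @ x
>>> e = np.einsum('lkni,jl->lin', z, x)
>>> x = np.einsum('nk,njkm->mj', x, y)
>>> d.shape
(37, 5, 2, 11)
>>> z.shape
(5, 5, 2, 5)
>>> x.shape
(37, 2)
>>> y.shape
(11, 2, 5, 37)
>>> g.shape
(11, 2, 5, 5)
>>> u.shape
(37, 5)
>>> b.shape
(37,)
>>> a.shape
(37, 5, 2, 5)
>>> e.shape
(5, 5, 2)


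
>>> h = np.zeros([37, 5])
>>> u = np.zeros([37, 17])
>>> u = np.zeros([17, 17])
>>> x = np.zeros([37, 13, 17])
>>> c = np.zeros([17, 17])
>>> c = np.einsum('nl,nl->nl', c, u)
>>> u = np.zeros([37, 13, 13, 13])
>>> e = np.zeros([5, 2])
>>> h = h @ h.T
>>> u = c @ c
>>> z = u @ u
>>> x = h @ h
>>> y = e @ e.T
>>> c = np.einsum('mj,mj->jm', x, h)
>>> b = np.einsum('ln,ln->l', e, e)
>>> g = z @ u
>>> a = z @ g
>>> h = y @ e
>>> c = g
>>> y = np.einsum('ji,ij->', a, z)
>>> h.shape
(5, 2)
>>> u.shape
(17, 17)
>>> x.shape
(37, 37)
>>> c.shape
(17, 17)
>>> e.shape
(5, 2)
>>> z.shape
(17, 17)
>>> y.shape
()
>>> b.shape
(5,)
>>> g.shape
(17, 17)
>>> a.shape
(17, 17)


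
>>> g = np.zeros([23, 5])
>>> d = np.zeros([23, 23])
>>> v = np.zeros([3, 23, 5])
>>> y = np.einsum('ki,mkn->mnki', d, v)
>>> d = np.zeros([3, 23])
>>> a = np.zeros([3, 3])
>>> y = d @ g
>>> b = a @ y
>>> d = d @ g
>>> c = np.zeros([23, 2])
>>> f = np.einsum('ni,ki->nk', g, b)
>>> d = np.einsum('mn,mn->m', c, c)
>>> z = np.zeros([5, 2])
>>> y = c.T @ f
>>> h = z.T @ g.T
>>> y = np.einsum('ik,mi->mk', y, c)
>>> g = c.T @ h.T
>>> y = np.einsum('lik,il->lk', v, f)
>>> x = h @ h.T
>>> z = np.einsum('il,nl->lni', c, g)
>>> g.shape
(2, 2)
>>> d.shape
(23,)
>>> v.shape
(3, 23, 5)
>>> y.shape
(3, 5)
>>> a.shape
(3, 3)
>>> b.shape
(3, 5)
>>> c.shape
(23, 2)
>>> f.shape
(23, 3)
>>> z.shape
(2, 2, 23)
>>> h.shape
(2, 23)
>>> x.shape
(2, 2)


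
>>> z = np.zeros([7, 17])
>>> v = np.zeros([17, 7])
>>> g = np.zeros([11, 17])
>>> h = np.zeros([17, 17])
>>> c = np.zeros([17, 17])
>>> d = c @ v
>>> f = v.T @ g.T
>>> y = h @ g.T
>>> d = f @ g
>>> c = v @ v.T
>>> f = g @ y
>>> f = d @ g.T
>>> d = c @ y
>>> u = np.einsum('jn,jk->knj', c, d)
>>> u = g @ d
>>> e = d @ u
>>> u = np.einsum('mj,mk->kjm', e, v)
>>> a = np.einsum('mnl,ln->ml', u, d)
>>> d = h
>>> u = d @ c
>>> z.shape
(7, 17)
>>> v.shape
(17, 7)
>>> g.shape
(11, 17)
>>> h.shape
(17, 17)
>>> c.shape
(17, 17)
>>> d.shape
(17, 17)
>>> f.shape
(7, 11)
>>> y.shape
(17, 11)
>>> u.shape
(17, 17)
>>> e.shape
(17, 11)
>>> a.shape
(7, 17)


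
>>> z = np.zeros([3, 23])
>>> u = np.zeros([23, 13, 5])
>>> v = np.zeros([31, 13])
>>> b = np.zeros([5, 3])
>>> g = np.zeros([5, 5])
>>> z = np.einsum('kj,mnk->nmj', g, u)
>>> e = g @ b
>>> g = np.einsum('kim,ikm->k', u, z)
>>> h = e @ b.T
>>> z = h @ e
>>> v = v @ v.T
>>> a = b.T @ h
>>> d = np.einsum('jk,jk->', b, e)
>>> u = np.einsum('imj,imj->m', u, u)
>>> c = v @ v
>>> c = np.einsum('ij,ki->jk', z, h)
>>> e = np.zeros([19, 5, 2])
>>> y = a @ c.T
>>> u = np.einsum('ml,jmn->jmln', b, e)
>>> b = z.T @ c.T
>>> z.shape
(5, 3)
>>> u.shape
(19, 5, 3, 2)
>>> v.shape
(31, 31)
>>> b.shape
(3, 3)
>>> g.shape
(23,)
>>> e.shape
(19, 5, 2)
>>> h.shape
(5, 5)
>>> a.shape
(3, 5)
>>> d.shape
()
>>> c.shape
(3, 5)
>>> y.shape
(3, 3)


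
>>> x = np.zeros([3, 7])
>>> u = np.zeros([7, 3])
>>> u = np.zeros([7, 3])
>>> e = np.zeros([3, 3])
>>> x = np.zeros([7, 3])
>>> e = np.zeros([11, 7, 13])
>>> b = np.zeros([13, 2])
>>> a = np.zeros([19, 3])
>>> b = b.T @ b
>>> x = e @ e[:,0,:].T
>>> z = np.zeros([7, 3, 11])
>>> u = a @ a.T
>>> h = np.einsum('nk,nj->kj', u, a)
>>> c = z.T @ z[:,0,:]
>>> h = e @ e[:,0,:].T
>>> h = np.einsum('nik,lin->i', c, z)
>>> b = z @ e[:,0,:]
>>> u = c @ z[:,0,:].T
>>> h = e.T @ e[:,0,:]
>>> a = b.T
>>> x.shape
(11, 7, 11)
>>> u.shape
(11, 3, 7)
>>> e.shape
(11, 7, 13)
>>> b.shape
(7, 3, 13)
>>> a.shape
(13, 3, 7)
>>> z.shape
(7, 3, 11)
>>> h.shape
(13, 7, 13)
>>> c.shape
(11, 3, 11)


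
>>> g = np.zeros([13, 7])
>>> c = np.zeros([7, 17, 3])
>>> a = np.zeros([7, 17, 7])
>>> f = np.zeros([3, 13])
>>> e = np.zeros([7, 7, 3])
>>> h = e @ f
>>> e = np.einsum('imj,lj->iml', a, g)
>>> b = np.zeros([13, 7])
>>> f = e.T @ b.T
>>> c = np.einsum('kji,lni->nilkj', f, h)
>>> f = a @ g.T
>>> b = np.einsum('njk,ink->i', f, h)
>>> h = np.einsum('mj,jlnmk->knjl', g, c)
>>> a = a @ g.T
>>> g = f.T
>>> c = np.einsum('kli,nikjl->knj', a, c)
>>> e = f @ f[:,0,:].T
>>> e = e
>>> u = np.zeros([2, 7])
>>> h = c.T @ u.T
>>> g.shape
(13, 17, 7)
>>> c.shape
(7, 7, 13)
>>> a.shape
(7, 17, 13)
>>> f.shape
(7, 17, 13)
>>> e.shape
(7, 17, 7)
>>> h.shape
(13, 7, 2)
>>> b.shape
(7,)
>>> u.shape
(2, 7)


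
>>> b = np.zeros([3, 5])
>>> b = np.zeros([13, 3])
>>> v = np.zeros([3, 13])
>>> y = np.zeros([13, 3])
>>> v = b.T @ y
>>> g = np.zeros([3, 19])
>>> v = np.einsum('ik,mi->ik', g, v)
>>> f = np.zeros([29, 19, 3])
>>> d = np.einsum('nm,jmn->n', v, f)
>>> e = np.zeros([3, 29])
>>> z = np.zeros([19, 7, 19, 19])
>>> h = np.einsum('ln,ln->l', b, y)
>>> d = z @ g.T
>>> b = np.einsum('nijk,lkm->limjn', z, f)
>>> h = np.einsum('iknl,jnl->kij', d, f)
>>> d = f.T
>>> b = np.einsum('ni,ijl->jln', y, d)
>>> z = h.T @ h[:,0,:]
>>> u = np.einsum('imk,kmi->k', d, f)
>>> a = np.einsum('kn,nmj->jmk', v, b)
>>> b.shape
(19, 29, 13)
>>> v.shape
(3, 19)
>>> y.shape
(13, 3)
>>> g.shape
(3, 19)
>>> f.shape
(29, 19, 3)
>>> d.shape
(3, 19, 29)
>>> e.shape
(3, 29)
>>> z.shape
(29, 19, 29)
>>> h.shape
(7, 19, 29)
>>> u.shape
(29,)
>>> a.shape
(13, 29, 3)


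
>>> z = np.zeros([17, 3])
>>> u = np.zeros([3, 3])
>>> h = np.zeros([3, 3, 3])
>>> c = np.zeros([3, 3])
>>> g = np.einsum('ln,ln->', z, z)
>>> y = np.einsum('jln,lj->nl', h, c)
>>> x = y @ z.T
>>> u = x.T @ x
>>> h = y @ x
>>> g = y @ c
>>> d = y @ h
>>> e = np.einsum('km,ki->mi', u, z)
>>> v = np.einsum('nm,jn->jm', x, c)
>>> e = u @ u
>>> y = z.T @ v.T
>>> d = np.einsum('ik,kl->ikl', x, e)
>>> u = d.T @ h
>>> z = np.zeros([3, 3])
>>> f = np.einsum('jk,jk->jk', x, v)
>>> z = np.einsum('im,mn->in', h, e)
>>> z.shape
(3, 17)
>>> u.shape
(17, 17, 17)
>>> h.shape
(3, 17)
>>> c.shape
(3, 3)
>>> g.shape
(3, 3)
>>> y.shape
(3, 3)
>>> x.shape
(3, 17)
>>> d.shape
(3, 17, 17)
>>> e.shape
(17, 17)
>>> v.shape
(3, 17)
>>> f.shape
(3, 17)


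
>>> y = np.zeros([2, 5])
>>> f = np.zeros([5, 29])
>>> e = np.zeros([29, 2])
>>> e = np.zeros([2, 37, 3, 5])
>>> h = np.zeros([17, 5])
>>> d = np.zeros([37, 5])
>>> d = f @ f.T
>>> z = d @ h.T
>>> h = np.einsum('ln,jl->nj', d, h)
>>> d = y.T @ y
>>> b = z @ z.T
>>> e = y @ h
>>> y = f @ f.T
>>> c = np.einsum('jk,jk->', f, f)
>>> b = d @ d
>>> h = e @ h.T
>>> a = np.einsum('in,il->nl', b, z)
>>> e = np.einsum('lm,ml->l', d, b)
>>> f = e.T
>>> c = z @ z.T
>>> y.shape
(5, 5)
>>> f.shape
(5,)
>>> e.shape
(5,)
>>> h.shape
(2, 5)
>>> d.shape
(5, 5)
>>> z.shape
(5, 17)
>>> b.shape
(5, 5)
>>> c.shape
(5, 5)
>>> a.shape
(5, 17)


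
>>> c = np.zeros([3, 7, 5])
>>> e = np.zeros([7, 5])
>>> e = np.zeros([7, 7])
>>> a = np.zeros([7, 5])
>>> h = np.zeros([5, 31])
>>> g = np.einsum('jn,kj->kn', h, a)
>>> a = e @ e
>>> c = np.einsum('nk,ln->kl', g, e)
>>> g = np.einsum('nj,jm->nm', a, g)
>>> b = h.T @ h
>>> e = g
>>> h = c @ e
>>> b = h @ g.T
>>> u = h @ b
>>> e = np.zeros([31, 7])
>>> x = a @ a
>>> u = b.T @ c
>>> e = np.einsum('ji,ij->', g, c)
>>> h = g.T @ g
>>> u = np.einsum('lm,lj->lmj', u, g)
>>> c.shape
(31, 7)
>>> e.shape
()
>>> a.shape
(7, 7)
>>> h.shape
(31, 31)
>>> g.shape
(7, 31)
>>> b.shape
(31, 7)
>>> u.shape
(7, 7, 31)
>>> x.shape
(7, 7)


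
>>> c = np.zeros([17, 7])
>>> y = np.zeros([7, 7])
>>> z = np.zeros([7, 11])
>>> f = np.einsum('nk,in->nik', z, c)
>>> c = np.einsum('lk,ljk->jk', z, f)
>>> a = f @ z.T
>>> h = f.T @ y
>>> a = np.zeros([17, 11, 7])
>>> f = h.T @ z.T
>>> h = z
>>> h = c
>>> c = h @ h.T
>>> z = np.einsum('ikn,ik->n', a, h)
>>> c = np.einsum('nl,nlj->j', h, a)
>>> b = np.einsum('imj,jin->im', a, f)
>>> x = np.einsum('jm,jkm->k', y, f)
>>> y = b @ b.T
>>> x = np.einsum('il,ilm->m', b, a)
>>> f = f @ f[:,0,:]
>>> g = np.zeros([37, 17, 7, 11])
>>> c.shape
(7,)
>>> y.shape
(17, 17)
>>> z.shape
(7,)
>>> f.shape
(7, 17, 7)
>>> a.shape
(17, 11, 7)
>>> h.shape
(17, 11)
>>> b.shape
(17, 11)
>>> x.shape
(7,)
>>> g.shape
(37, 17, 7, 11)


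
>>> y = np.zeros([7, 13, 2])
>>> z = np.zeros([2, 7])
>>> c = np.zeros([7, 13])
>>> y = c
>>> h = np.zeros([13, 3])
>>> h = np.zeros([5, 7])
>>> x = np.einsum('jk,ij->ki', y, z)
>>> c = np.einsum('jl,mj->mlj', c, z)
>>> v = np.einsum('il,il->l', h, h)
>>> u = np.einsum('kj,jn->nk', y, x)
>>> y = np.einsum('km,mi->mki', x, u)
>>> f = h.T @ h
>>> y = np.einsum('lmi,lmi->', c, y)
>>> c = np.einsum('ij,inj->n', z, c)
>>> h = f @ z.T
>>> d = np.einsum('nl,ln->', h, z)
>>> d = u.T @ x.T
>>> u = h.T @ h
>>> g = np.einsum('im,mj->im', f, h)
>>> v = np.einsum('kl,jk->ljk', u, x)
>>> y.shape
()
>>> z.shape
(2, 7)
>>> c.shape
(13,)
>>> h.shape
(7, 2)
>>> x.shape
(13, 2)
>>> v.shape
(2, 13, 2)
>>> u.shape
(2, 2)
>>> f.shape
(7, 7)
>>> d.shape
(7, 13)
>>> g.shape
(7, 7)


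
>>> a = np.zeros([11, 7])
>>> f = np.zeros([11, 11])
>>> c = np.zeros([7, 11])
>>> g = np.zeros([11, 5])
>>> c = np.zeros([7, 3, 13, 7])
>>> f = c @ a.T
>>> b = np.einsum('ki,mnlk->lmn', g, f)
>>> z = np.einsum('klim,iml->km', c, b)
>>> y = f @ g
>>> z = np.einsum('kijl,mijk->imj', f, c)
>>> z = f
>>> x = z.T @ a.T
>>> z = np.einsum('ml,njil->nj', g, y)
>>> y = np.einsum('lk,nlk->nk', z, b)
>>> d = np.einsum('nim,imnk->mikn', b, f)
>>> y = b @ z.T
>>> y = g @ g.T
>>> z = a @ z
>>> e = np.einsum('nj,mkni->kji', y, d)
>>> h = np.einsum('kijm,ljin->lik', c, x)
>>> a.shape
(11, 7)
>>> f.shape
(7, 3, 13, 11)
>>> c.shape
(7, 3, 13, 7)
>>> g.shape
(11, 5)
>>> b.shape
(13, 7, 3)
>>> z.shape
(11, 3)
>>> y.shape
(11, 11)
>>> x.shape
(11, 13, 3, 11)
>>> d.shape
(3, 7, 11, 13)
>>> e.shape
(7, 11, 13)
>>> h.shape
(11, 3, 7)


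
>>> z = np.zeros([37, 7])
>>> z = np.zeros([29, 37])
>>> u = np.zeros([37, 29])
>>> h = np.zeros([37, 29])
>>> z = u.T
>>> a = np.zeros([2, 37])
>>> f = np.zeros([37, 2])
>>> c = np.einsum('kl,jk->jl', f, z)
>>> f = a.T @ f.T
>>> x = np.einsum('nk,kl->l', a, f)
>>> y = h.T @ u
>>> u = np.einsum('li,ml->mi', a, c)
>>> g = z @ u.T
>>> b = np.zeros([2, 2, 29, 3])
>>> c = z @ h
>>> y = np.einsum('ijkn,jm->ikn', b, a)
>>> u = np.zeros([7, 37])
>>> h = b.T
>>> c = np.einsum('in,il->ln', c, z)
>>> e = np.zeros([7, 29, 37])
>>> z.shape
(29, 37)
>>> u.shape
(7, 37)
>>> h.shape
(3, 29, 2, 2)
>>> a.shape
(2, 37)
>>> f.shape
(37, 37)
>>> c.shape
(37, 29)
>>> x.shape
(37,)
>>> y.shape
(2, 29, 3)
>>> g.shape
(29, 29)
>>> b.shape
(2, 2, 29, 3)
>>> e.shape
(7, 29, 37)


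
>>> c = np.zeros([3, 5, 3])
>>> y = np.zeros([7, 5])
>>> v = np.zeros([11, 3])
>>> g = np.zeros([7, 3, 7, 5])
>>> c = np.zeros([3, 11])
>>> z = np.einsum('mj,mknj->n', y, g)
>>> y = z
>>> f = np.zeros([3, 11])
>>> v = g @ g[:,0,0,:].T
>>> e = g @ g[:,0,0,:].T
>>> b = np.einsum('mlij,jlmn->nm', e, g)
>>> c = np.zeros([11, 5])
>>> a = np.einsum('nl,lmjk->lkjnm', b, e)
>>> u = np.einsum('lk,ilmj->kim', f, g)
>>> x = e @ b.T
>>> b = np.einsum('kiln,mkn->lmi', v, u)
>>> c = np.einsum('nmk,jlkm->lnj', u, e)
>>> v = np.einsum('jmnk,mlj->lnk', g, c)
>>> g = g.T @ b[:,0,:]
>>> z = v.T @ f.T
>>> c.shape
(3, 11, 7)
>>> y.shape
(7,)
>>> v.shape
(11, 7, 5)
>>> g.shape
(5, 7, 3, 3)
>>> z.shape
(5, 7, 3)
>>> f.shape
(3, 11)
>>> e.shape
(7, 3, 7, 7)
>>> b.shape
(7, 11, 3)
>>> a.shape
(7, 7, 7, 5, 3)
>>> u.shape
(11, 7, 7)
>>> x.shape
(7, 3, 7, 5)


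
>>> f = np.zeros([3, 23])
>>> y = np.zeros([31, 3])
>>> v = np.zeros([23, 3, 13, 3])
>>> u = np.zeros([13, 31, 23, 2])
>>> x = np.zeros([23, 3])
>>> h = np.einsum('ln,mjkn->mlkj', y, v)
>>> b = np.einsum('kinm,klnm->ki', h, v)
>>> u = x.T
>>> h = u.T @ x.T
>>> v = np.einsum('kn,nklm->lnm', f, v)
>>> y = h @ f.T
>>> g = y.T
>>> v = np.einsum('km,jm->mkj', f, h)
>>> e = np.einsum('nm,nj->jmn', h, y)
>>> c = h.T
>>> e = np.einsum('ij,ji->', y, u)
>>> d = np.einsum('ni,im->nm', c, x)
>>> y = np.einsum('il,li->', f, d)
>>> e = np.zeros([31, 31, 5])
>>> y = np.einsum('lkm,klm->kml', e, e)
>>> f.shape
(3, 23)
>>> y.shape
(31, 5, 31)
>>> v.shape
(23, 3, 23)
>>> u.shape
(3, 23)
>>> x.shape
(23, 3)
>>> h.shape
(23, 23)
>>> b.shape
(23, 31)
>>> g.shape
(3, 23)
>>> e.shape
(31, 31, 5)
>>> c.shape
(23, 23)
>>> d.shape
(23, 3)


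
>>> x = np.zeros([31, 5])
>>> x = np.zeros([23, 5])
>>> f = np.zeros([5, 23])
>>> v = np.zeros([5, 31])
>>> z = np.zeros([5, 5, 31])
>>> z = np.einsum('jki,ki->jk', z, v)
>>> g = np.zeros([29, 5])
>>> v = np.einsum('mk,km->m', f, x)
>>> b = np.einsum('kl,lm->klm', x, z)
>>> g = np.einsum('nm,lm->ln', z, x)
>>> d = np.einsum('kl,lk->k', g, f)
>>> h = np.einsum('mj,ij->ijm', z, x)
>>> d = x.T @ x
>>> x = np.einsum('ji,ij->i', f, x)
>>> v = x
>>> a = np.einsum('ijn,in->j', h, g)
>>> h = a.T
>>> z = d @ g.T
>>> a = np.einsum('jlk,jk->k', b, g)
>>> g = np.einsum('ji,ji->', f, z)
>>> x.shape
(23,)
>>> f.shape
(5, 23)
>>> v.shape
(23,)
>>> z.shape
(5, 23)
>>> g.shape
()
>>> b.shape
(23, 5, 5)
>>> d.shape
(5, 5)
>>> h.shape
(5,)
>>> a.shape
(5,)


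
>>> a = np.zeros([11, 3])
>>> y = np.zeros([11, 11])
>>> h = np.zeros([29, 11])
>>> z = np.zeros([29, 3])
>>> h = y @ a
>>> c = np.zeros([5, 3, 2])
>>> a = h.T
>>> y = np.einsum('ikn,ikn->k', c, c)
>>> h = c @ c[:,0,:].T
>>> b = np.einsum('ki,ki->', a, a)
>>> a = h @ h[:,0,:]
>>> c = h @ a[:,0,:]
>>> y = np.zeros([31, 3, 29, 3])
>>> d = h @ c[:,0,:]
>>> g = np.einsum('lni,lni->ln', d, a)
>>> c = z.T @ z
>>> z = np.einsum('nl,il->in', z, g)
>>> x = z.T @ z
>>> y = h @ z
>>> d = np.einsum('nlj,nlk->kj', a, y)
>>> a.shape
(5, 3, 5)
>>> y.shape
(5, 3, 29)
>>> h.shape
(5, 3, 5)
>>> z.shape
(5, 29)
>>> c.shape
(3, 3)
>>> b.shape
()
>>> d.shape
(29, 5)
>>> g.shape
(5, 3)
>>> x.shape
(29, 29)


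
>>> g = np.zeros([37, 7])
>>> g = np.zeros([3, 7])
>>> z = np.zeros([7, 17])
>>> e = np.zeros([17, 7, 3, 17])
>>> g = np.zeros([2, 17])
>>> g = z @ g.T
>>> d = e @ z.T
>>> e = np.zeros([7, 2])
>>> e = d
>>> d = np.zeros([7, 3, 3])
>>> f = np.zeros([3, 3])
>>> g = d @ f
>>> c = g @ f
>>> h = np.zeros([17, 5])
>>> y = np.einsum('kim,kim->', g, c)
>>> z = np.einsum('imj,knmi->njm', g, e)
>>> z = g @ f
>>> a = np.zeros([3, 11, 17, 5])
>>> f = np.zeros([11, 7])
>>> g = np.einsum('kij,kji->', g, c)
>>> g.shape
()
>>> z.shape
(7, 3, 3)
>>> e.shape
(17, 7, 3, 7)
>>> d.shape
(7, 3, 3)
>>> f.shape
(11, 7)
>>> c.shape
(7, 3, 3)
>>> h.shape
(17, 5)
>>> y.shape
()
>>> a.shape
(3, 11, 17, 5)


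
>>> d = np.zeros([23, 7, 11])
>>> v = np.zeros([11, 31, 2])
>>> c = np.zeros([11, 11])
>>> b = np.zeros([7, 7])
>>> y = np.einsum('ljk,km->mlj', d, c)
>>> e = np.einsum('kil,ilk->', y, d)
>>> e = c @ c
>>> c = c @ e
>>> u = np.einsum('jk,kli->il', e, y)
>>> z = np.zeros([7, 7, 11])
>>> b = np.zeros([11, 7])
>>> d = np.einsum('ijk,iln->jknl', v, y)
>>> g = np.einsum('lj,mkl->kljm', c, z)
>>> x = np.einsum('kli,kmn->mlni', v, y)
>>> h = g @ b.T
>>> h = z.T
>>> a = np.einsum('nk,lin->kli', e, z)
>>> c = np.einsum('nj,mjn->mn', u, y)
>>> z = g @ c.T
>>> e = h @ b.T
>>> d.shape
(31, 2, 7, 23)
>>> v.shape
(11, 31, 2)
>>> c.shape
(11, 7)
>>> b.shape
(11, 7)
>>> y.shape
(11, 23, 7)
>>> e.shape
(11, 7, 11)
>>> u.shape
(7, 23)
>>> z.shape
(7, 11, 11, 11)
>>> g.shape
(7, 11, 11, 7)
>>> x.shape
(23, 31, 7, 2)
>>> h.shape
(11, 7, 7)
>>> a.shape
(11, 7, 7)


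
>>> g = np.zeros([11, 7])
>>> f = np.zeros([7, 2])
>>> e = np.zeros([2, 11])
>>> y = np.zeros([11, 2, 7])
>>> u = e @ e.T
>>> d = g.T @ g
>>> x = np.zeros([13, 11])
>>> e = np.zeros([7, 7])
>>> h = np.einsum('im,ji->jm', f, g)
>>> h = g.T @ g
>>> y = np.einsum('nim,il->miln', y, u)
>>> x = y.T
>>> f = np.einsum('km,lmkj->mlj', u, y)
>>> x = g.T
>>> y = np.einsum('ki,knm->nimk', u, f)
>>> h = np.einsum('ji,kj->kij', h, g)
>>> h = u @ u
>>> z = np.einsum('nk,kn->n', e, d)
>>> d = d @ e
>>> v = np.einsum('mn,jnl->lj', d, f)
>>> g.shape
(11, 7)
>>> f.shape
(2, 7, 11)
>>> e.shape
(7, 7)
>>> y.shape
(7, 2, 11, 2)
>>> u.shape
(2, 2)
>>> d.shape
(7, 7)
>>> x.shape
(7, 11)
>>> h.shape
(2, 2)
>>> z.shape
(7,)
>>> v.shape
(11, 2)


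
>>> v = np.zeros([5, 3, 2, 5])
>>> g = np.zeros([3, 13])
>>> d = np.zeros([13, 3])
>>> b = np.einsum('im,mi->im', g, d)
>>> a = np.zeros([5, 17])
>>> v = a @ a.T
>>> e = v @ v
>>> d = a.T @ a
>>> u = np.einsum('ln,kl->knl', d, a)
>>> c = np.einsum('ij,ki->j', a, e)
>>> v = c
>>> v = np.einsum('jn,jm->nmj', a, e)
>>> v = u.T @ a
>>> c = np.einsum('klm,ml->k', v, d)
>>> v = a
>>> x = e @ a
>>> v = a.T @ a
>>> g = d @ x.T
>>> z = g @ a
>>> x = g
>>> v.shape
(17, 17)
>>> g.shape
(17, 5)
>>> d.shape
(17, 17)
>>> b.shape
(3, 13)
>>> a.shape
(5, 17)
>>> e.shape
(5, 5)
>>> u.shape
(5, 17, 17)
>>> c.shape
(17,)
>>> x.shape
(17, 5)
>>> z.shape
(17, 17)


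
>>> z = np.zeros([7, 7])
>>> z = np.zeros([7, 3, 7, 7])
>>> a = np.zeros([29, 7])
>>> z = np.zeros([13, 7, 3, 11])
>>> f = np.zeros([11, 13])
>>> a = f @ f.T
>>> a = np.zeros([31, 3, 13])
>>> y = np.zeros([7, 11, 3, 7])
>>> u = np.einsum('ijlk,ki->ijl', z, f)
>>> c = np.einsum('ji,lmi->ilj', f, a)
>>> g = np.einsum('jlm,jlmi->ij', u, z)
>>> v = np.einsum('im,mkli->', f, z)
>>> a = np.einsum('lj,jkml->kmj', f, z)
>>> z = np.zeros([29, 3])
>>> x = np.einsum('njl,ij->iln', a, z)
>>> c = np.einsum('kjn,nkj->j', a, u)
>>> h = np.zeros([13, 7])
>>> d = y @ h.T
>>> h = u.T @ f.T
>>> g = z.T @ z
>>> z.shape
(29, 3)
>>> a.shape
(7, 3, 13)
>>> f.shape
(11, 13)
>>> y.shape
(7, 11, 3, 7)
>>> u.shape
(13, 7, 3)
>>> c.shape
(3,)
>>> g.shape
(3, 3)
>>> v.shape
()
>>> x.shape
(29, 13, 7)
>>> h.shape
(3, 7, 11)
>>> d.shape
(7, 11, 3, 13)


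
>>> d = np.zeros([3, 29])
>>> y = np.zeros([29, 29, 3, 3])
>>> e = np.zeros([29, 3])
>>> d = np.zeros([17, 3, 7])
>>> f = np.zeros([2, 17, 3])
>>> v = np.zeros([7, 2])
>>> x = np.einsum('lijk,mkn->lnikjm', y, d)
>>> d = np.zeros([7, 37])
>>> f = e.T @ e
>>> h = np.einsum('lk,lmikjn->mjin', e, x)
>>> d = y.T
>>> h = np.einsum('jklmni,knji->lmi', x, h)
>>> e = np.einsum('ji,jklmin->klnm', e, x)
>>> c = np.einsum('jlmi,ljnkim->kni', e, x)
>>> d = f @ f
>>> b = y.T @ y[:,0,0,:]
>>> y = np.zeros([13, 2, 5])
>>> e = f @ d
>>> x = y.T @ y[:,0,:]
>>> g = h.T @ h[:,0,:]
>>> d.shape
(3, 3)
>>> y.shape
(13, 2, 5)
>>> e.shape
(3, 3)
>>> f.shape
(3, 3)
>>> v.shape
(7, 2)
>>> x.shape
(5, 2, 5)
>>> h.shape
(29, 3, 17)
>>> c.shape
(3, 29, 3)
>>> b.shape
(3, 3, 29, 3)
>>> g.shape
(17, 3, 17)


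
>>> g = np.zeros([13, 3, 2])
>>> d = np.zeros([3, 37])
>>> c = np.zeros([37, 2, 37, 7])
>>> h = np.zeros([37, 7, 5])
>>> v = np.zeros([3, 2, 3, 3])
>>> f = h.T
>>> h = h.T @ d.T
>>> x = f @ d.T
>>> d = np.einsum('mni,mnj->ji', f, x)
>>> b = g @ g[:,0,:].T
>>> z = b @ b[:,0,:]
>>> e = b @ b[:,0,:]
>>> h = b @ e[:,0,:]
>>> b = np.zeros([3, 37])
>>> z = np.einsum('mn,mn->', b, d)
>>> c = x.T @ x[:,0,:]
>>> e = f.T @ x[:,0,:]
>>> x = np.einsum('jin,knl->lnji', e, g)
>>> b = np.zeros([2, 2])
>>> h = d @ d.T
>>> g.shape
(13, 3, 2)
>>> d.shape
(3, 37)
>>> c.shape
(3, 7, 3)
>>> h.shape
(3, 3)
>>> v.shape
(3, 2, 3, 3)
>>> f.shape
(5, 7, 37)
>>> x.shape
(2, 3, 37, 7)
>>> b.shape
(2, 2)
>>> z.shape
()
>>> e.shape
(37, 7, 3)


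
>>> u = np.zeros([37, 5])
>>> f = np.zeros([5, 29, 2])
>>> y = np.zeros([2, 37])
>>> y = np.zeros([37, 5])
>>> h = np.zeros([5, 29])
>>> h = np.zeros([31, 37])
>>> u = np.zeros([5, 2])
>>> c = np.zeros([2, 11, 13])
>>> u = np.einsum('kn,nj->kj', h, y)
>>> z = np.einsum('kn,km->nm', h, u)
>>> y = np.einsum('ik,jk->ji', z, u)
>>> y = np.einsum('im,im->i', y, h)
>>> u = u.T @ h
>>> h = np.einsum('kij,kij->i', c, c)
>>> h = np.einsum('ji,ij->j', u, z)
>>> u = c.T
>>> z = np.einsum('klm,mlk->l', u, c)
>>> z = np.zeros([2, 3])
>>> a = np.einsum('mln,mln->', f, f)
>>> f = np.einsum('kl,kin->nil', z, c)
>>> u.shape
(13, 11, 2)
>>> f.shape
(13, 11, 3)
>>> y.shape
(31,)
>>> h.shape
(5,)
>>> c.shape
(2, 11, 13)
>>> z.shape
(2, 3)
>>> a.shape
()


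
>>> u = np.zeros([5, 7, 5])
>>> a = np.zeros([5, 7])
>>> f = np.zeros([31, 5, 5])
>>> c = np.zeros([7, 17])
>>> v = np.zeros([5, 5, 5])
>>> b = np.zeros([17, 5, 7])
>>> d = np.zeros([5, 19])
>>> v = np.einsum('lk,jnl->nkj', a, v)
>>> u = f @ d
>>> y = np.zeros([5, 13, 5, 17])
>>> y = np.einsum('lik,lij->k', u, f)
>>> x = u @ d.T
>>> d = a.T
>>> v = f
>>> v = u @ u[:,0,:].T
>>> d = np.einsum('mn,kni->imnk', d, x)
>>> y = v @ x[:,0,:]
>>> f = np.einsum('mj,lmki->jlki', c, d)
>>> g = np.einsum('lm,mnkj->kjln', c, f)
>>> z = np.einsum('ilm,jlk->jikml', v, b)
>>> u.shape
(31, 5, 19)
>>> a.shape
(5, 7)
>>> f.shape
(17, 5, 5, 31)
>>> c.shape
(7, 17)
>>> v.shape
(31, 5, 31)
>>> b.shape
(17, 5, 7)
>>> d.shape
(5, 7, 5, 31)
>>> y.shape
(31, 5, 5)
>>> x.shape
(31, 5, 5)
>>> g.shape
(5, 31, 7, 5)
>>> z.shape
(17, 31, 7, 31, 5)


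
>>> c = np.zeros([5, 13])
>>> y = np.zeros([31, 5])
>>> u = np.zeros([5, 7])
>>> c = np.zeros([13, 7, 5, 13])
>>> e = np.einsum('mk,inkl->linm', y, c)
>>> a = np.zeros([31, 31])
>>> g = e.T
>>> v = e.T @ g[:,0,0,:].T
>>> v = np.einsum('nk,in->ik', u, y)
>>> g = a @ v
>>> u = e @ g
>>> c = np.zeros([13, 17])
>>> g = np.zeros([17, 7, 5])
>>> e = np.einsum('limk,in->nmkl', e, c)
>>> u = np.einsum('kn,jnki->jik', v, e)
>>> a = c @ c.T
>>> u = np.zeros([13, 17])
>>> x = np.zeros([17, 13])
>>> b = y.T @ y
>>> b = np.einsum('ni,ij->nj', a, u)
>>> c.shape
(13, 17)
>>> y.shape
(31, 5)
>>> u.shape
(13, 17)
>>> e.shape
(17, 7, 31, 13)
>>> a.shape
(13, 13)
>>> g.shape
(17, 7, 5)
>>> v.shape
(31, 7)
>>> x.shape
(17, 13)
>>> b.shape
(13, 17)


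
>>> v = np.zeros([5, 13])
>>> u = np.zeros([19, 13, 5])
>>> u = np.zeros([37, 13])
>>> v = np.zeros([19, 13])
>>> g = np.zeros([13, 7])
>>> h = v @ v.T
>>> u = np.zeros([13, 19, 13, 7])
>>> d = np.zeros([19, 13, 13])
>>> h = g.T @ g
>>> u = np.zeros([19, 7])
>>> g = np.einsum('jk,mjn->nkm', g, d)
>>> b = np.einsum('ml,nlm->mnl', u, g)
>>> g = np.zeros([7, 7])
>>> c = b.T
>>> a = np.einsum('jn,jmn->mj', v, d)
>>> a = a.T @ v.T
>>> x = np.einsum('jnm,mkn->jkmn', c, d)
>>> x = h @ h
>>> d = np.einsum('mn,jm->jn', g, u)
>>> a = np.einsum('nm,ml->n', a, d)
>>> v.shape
(19, 13)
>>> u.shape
(19, 7)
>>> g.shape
(7, 7)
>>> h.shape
(7, 7)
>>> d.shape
(19, 7)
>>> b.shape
(19, 13, 7)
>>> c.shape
(7, 13, 19)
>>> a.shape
(19,)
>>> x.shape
(7, 7)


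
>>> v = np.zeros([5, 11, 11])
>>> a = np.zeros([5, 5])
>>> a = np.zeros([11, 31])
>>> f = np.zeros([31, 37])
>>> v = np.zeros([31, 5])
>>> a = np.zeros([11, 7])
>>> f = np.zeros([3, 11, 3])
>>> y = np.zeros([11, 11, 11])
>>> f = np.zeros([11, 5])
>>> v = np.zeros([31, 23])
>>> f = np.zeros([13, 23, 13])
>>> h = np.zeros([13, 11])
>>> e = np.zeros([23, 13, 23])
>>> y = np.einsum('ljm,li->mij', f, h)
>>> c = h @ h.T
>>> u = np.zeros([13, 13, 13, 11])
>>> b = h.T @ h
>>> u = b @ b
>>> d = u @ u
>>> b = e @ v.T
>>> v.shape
(31, 23)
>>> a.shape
(11, 7)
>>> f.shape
(13, 23, 13)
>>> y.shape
(13, 11, 23)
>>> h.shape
(13, 11)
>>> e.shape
(23, 13, 23)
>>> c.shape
(13, 13)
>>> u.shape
(11, 11)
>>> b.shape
(23, 13, 31)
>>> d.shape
(11, 11)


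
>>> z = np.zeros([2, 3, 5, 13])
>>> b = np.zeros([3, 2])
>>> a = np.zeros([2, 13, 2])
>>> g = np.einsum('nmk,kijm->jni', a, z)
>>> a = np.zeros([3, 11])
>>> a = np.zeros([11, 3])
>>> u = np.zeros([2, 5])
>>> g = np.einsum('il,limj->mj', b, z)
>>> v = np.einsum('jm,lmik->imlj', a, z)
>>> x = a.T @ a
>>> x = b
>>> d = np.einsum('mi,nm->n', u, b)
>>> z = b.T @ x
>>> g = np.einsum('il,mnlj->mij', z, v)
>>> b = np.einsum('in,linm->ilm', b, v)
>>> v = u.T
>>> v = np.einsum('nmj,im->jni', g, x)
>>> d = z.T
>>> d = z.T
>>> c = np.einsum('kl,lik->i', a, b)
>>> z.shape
(2, 2)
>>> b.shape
(3, 5, 11)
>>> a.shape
(11, 3)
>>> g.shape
(5, 2, 11)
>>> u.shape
(2, 5)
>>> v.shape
(11, 5, 3)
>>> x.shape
(3, 2)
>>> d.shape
(2, 2)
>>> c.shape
(5,)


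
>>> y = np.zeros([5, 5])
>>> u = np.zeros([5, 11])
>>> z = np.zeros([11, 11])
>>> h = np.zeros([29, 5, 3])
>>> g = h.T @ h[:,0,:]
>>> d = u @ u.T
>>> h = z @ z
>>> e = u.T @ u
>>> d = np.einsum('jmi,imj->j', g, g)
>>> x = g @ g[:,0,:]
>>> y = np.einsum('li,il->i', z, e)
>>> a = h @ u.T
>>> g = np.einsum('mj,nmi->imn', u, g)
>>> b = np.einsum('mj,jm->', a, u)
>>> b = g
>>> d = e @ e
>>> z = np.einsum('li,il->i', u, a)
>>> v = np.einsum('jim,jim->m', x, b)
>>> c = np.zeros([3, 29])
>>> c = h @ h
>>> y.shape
(11,)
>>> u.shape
(5, 11)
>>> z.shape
(11,)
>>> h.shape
(11, 11)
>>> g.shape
(3, 5, 3)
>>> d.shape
(11, 11)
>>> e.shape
(11, 11)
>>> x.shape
(3, 5, 3)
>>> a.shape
(11, 5)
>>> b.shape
(3, 5, 3)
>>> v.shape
(3,)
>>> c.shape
(11, 11)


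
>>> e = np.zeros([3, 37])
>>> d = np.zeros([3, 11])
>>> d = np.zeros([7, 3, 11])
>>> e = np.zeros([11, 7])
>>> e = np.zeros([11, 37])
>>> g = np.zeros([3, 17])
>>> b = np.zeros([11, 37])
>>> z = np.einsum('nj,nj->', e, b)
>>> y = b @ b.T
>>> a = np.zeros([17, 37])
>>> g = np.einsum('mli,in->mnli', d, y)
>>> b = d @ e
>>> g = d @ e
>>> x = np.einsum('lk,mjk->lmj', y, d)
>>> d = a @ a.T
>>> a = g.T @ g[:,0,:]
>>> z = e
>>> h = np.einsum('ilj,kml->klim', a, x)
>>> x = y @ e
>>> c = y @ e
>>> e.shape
(11, 37)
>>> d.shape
(17, 17)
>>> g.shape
(7, 3, 37)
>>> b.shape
(7, 3, 37)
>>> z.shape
(11, 37)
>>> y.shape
(11, 11)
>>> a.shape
(37, 3, 37)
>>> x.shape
(11, 37)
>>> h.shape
(11, 3, 37, 7)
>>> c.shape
(11, 37)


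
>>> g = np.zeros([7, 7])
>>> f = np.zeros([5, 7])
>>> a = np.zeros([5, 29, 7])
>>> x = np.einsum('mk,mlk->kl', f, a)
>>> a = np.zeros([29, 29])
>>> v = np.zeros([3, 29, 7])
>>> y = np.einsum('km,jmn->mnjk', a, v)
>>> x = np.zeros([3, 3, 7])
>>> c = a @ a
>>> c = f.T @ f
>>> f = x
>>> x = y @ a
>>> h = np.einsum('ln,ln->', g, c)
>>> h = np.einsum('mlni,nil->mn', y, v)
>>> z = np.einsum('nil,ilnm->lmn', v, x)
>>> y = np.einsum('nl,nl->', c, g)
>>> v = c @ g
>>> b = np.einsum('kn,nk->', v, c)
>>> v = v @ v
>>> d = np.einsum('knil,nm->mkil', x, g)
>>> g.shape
(7, 7)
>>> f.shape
(3, 3, 7)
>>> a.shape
(29, 29)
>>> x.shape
(29, 7, 3, 29)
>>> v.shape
(7, 7)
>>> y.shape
()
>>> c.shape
(7, 7)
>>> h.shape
(29, 3)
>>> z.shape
(7, 29, 3)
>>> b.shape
()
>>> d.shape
(7, 29, 3, 29)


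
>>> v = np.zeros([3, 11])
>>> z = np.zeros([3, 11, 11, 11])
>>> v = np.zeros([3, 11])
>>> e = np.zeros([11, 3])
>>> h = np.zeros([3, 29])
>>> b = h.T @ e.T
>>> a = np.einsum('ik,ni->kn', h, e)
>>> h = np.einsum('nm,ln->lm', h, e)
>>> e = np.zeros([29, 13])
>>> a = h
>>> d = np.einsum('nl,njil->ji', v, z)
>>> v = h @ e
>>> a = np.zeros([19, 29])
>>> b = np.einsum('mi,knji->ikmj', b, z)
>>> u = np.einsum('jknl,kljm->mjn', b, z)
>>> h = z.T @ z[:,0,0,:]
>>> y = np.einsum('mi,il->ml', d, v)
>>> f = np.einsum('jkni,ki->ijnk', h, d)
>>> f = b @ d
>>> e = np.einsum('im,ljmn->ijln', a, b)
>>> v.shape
(11, 13)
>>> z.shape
(3, 11, 11, 11)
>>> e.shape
(19, 3, 11, 11)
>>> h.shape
(11, 11, 11, 11)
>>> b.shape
(11, 3, 29, 11)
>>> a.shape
(19, 29)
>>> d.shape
(11, 11)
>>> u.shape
(11, 11, 29)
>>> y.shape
(11, 13)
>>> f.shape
(11, 3, 29, 11)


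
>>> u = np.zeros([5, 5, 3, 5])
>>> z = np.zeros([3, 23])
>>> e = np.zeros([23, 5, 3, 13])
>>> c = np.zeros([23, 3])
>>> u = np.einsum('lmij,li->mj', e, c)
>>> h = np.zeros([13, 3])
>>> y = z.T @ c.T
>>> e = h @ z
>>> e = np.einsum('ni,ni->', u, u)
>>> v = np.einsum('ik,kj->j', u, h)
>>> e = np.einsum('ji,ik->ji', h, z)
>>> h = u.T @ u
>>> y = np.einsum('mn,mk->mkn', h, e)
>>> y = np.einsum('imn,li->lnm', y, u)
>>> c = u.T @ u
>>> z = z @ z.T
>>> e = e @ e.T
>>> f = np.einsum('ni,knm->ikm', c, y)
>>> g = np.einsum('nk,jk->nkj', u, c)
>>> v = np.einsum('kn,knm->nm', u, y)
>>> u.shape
(5, 13)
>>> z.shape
(3, 3)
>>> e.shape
(13, 13)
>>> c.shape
(13, 13)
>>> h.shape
(13, 13)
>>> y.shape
(5, 13, 3)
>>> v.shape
(13, 3)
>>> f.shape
(13, 5, 3)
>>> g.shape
(5, 13, 13)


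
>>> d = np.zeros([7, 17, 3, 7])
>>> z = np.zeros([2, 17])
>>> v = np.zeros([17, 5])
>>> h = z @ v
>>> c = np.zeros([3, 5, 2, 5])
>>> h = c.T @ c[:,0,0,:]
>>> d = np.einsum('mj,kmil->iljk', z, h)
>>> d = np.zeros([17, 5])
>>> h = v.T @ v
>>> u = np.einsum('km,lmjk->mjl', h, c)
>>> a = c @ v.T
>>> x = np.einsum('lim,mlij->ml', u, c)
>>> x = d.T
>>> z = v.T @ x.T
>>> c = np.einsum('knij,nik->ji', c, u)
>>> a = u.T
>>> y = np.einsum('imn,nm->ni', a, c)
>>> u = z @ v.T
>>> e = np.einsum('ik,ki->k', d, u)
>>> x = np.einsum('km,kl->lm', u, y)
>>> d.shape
(17, 5)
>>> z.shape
(5, 5)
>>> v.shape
(17, 5)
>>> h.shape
(5, 5)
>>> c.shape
(5, 2)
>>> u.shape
(5, 17)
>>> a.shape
(3, 2, 5)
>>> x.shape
(3, 17)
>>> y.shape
(5, 3)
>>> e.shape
(5,)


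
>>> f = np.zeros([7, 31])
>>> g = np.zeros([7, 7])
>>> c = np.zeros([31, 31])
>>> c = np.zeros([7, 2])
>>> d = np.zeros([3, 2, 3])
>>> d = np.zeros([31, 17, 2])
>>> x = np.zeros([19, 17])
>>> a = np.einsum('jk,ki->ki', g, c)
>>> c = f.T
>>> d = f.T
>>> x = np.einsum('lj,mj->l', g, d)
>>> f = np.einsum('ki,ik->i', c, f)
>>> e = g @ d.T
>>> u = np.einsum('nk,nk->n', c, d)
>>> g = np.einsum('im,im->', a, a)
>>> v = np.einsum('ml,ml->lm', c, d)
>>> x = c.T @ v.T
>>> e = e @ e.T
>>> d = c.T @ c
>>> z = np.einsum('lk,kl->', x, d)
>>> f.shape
(7,)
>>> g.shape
()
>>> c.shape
(31, 7)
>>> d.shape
(7, 7)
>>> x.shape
(7, 7)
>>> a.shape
(7, 2)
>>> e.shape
(7, 7)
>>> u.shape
(31,)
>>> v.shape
(7, 31)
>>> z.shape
()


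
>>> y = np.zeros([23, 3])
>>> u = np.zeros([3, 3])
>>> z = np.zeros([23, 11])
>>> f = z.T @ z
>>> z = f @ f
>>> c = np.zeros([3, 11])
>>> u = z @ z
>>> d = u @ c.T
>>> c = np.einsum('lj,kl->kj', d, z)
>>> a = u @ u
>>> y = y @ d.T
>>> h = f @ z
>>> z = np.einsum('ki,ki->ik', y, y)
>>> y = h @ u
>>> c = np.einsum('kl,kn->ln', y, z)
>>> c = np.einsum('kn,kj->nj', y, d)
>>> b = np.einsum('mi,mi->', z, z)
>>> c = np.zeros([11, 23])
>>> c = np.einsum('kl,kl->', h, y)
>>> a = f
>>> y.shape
(11, 11)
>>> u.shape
(11, 11)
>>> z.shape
(11, 23)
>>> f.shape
(11, 11)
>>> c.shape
()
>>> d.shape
(11, 3)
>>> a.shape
(11, 11)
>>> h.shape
(11, 11)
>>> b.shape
()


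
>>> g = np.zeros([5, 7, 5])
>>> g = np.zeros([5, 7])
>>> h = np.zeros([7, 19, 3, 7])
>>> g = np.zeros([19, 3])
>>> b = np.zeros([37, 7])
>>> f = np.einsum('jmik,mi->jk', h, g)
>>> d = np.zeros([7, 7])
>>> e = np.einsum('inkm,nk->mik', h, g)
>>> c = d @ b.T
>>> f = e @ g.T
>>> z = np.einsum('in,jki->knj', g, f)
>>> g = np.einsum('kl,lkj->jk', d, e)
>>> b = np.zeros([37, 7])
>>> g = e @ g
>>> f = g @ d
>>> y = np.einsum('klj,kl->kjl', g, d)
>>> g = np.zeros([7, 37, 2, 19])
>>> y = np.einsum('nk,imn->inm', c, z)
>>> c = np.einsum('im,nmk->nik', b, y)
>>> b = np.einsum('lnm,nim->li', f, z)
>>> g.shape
(7, 37, 2, 19)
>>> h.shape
(7, 19, 3, 7)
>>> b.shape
(7, 3)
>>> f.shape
(7, 7, 7)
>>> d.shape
(7, 7)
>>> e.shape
(7, 7, 3)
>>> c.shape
(7, 37, 3)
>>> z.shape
(7, 3, 7)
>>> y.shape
(7, 7, 3)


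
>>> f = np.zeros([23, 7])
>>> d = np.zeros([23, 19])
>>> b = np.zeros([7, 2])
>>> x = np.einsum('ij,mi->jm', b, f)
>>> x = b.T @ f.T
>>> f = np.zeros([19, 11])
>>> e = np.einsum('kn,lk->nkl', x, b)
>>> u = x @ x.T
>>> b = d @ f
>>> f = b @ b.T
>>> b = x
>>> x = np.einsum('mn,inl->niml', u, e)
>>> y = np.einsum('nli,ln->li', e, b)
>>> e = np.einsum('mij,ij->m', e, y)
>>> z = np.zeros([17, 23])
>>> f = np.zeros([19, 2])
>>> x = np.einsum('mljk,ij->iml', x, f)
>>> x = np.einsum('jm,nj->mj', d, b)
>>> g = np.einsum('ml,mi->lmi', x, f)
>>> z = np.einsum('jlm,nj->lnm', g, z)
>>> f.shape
(19, 2)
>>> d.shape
(23, 19)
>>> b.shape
(2, 23)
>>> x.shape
(19, 23)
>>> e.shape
(23,)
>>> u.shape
(2, 2)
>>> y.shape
(2, 7)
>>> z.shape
(19, 17, 2)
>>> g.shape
(23, 19, 2)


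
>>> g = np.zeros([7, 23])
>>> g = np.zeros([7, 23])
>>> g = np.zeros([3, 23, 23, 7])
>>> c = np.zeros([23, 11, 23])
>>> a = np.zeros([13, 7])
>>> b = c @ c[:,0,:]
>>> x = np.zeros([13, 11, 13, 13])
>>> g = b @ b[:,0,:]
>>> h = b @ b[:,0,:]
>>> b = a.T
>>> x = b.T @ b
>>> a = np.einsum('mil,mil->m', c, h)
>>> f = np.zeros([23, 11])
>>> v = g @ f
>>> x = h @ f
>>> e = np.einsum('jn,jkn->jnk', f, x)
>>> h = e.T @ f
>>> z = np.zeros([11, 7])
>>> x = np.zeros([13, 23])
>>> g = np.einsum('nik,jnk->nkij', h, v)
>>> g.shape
(11, 11, 11, 23)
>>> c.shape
(23, 11, 23)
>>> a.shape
(23,)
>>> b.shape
(7, 13)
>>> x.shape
(13, 23)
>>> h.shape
(11, 11, 11)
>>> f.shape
(23, 11)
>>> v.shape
(23, 11, 11)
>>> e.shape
(23, 11, 11)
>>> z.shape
(11, 7)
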